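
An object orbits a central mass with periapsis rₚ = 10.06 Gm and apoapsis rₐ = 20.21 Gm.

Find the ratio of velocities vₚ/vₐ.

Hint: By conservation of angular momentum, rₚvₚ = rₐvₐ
rₚ = 10.06 Gm = 1.006 × 10^10 m
rₐ = 20.21 Gm = 2.021 × 10^10 m
rₚvₚ = rₐvₐ  ⇒  vₚ/vₐ = rₐ/rₚ
vₚ/vₐ = (2.021 × 10^10) / (1.006 × 10^10) = 2.00895

Final answer: vₚ/vₐ = 2.009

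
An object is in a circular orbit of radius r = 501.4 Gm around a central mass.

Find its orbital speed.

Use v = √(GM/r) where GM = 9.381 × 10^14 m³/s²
r = 501.4 Gm = 5.014 × 10^11 m
GM = 9.381 × 10^14 m³/s²
GM/r = (9.381 × 10^14) / (5.014 × 10^11) = 1870.96 m²/s²
v = √(GM/r) = 43.2546 m/s ≈ 43.25 m/s

Final answer: 43.25 m/s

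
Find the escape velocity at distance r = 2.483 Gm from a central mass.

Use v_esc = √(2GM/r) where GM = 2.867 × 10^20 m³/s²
r = 2.483 Gm = 2.483 × 10^9 m
GM = 2.867 × 10^20 m³/s²
2GM/r = 2 × (2.867 × 10^20) / (2.483 × 10^9) = 2.3093 × 10^11 m²/s²
v_esc = √(2GM/r) = 480552 m/s ≈ 480.6 km/s

Final answer: 480.6 km/s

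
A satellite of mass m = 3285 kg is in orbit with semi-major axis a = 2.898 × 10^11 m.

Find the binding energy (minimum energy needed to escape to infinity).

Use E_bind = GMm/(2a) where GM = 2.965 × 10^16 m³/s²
a = 2.898 × 10^11 m
GM = 2.965 × 10^16 m³/s²
m = 3285 kg
GMm = 2.965 × 10^16 × 3285 = 9.74002 × 10^19 m³·kg/s²
2a = 5.796 × 10^11 m
E_bind = GMm/(2a) = 1.68047 × 10^8 J ≈ 168 MJ

Final answer: 168 MJ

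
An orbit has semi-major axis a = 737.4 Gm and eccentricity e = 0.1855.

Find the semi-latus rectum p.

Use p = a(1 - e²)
a = 737.4 Gm = 7.374 × 10^11 m
e = 0.1855,  e² = 0.0344102,  1 − e² = 0.96559
p = a(1 − e²) = 7.374 × 10^11 m × 0.96559 = 7.12026 × 10^11 m ≈ 712 Gm

Final answer: p = 712 Gm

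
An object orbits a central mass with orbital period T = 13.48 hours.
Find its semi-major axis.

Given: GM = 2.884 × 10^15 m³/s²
T = 13.48 hours = 48528 s
GM = 2.884 × 10^15 m³/s²
Kepler's third law: a³ = GM T² / (4π²)
T² = 2.35497 × 10^9 s²
a³ = (2.884 × 10^15) × (2.35497 × 10^9) / (4π²) = 1.72036 × 10^23 m³
a = (a³)^(1/3) = 5.56169 × 10^7 m ≈ 55.62 Mm

Final answer: 55.62 Mm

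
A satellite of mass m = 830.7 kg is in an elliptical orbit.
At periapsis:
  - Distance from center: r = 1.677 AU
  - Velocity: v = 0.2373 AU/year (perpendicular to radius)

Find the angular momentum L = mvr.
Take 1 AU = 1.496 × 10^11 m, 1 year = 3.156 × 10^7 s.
r = 1.677 AU = 2.50879 × 10^11 m
v = 0.2373 AU/year = 1124.84 m/s
vr = 1124.84 × 2.50879 × 10^11 = 2.822 × 10^14 m²/s
L = m × vr = 830.7 × 2.822 × 10^14 = 2.34424 × 10^17 kg·m²/s ≈ 2.344 × 10^17 kg·m²/s

Final answer: L = 2.344 × 10^17 kg·m²/s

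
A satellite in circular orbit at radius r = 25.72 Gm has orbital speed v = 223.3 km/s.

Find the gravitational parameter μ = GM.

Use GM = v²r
r = 25.72 Gm = 2.572 × 10^10 m
v = 223.3 km/s = 223300 m/s
v² = 4.98629 × 10^10 m²/s²
GM = v²r = 4.98629 × 10^10 × 2.572 × 10^10 = 1.28247 × 10^21 m³/s²
GM ≈ 1.282 × 10^21 m³/s²

Final answer: GM = 1.282 × 10^21 m³/s²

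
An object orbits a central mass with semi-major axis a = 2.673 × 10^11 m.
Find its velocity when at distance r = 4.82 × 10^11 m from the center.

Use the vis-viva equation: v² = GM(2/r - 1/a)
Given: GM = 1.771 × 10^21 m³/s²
a = 2.673 × 10^11 m
r = 4.82 × 10^11 m
GM = 1.771 × 10^21 m³/s²
2/r − 1/a = 4.14938 × 10^-12 − 3.74111 × 10^-12 = 4.08263 × 10^-13 m⁻¹
v² = GM (2/r − 1/a) = 7.23033 × 10^8 m²/s²
v = 26889.3 m/s ≈ 26.89 km/s

Final answer: 26.89 km/s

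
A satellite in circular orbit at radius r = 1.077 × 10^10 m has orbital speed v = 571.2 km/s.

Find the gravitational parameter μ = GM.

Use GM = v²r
r = 1.077 × 10^10 m
v = 571.2 km/s = 571200 m/s
v² = 3.26269 × 10^11 m²/s²
GM = v²r = 3.26269 × 10^11 × 1.077 × 10^10 = 3.51392 × 10^21 m³/s²
GM ≈ 3.514 × 10^21 m³/s²

Final answer: GM = 3.514 × 10^21 m³/s²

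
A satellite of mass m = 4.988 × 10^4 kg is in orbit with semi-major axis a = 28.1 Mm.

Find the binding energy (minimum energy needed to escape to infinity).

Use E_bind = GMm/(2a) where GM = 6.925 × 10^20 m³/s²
a = 28.1 Mm = 2.81 × 10^7 m
GM = 6.925 × 10^20 m³/s²
m = 4.988 × 10^4 kg
GMm = 6.925 × 10^20 × 49880 = 3.45419 × 10^25 m³·kg/s²
2a = 5.62 × 10^7 m
E_bind = GMm/(2a) = 6.14625 × 10^17 J ≈ 614.6 PJ

Final answer: 614.6 PJ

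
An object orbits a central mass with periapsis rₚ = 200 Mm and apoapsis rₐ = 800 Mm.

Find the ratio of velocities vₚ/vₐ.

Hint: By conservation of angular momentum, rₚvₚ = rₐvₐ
rₚ = 200 Mm = 2 × 10^8 m
rₐ = 800 Mm = 8 × 10^8 m
rₚvₚ = rₐvₐ  ⇒  vₚ/vₐ = rₐ/rₚ
vₚ/vₐ = (8 × 10^8) / (2 × 10^8) = 4

Final answer: vₚ/vₐ = 4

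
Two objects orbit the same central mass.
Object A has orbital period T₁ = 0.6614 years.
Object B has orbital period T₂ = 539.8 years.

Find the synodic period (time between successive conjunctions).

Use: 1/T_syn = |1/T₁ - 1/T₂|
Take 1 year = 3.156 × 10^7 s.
T₁ = 0.6614 years = 2.08738 × 10^7 s
T₂ = 539.8 years = 1.70361 × 10^10 s
1/T₁ = 4.7907 × 10^-8 s⁻¹
1/T₂ = 5.86989 × 10^-11 s⁻¹
|1/T₁ − 1/T₂| = 4.78483 × 10^-8 s⁻¹
T_syn = 1 / |1/T₁ − 1/T₂| = 2.08994 × 10^7 s ≈ 0.6622 years

Final answer: T_syn = 0.6622 years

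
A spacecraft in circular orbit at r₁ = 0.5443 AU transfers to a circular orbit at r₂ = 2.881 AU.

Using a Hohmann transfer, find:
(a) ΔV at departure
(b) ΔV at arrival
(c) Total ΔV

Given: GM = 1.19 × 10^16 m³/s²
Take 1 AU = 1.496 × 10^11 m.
r₁ = 0.5443 AU = 8.14273 × 10^10 m
r₂ = 2.881 AU = 4.30998 × 10^11 m
GM = 1.19 × 10^16 m³/s²
Transfer ellipse: a_t = (r₁ + r₂)/2 = 2.56212 × 10^11 m
Circular speed at r₁: v₁ = √(GM/r₁) = 382.286 m/s
Transfer speed at r₁ (periapsis): v₁ₜ = √(GM(2/r₁ − 1/a_t)) = 495.822 m/s
(a) ΔV₁ = v₁ₜ − v₁ = 113.536 m/s ≈ 113.5 m/s
Circular speed at r₂: v₂ = √(GM/r₂) = 166.164 m/s
Transfer speed at r₂ (apoapsis): v₂ₜ = √(GM(2/r₂ − 1/a_t)) = 93.6744 m/s
(b) ΔV₂ = v₂ − v₂ₜ = 72.4893 m/s ≈ 72.49 m/s
(c) ΔV_total = ΔV₁ + ΔV₂ = 186.025 m/s ≈ 186 m/s

Final answer:
(a) ΔV₁ = 113.5 m/s
(b) ΔV₂ = 72.49 m/s
(c) ΔV_total = 186 m/s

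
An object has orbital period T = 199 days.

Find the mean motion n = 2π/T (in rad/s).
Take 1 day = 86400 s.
T = 199 days = 1.71936 × 10^7 s
n = 2π / (1.71936 × 10^7 s) = 3.65437 × 10^-7 rad/s ≈ 3.654 × 10^-7 rad/s

Final answer: n = 3.654 × 10^-7 rad/s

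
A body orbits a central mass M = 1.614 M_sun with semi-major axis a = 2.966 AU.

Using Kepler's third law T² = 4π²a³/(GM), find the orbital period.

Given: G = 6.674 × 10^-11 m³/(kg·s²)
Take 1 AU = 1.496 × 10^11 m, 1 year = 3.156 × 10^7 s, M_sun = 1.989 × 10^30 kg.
M = 1.614 M_sun = 3.21025 × 10^30 kg
GM = G × M = 6.674 × 10^-11 × 3.21025 × 10^30 = 2.14252 × 10^20 m³/s²
a = 2.966 AU = 4.43714 × 10^11 m
a³ = 8.73591 × 10^34 m³
T = 2π √(a³/GM) = 2π √((8.73591 × 10^34) / (2.14252 × 10^20)) = 2π × 2.01926 × 10^7 s
T = 1.26874 × 10^8 s ≈ 4.02 years

Final answer: 4.02 years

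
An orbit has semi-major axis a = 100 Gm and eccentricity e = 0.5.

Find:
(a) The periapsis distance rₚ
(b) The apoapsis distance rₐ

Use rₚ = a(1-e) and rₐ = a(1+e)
a = 100 Gm = 1 × 10^11 m
e = 0.5:  1 − e = 0.5,  1 + e = 1.5
(a) rₚ = a(1 − e) = 1 × 10^11 m × 0.5 = 5 × 10^10 m ≈ 50 Gm
(b) rₐ = a(1 + e) = 1 × 10^11 m × 1.5 = 1.5 × 10^11 m ≈ 150 Gm

Final answer:
(a) rₚ = 50 Gm
(b) rₐ = 150 Gm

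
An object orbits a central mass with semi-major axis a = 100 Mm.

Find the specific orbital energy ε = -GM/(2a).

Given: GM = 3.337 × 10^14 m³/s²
a = 100 Mm = 1 × 10^8 m
GM = 3.337 × 10^14 m³/s²
2a = 2 × 10^8 m
ε = −GM/(2a) = -1.6685 × 10^6 J/kg ≈ -1.669 MJ/kg

Final answer: -1.669 MJ/kg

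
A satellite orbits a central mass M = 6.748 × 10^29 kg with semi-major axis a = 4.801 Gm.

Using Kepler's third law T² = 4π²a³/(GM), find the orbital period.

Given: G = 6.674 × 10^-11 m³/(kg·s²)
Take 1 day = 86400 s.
M = 6.748 × 10^29 kg
GM = G × M = 6.674 × 10^-11 × 6.748 × 10^29 = 4.50362 × 10^19 m³/s²
a = 4.801 Gm = 4.801 × 10^9 m
a³ = 1.10661 × 10^29 m³
T = 2π √(a³/GM) = 2π √((1.10661 × 10^29) / (4.50362 × 10^19)) = 2π × 49569.8 s
T = 311456 s ≈ 3.605 days

Final answer: 3.605 days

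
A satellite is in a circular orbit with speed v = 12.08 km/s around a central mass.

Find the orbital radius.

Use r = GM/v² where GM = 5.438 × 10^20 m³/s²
v = 12.08 km/s = 12080 m/s
GM = 5.438 × 10^20 m³/s²
v² = 1.45926 × 10^8 m²/s²
r = GM/v² = (5.438 × 10^20) / (1.45926 × 10^8) = 3.72654 × 10^12 m ≈ 3.727 × 10^12 m

Final answer: 3.727 × 10^12 m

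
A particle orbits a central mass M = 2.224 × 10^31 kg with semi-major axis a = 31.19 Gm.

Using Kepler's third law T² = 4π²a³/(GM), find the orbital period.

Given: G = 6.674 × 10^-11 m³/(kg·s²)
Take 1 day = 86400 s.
M = 2.224 × 10^31 kg
GM = G × M = 6.674 × 10^-11 × 2.224 × 10^31 = 1.4843 × 10^21 m³/s²
a = 31.19 Gm = 3.119 × 10^10 m
a³ = 3.03421 × 10^31 m³
T = 2π √(a³/GM) = 2π √((3.03421 × 10^31) / (1.4843 × 10^21)) = 2π × 142976 s
T = 898344 s ≈ 10.4 days

Final answer: 10.4 days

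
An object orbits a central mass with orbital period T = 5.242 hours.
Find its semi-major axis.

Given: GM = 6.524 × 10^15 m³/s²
T = 5.242 hours = 18871.2 s
GM = 6.524 × 10^15 m³/s²
Kepler's third law: a³ = GM T² / (4π²)
T² = 3.56122 × 10^8 s²
a³ = (6.524 × 10^15) × (3.56122 × 10^8) / (4π²) = 5.88509 × 10^22 m³
a = (a³)^(1/3) = 3.88971 × 10^7 m ≈ 3.89 × 10^7 m

Final answer: 3.89 × 10^7 m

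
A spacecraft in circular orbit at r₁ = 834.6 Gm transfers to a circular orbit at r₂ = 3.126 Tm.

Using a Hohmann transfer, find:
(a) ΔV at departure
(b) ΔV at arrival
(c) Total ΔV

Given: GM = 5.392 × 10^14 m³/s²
r₁ = 834.6 Gm = 8.346 × 10^11 m
r₂ = 3.126 Tm = 3.126 × 10^12 m
GM = 5.392 × 10^14 m³/s²
Transfer ellipse: a_t = (r₁ + r₂)/2 = 1.9803 × 10^12 m
Circular speed at r₁: v₁ = √(GM/r₁) = 25.4177 m/s
Transfer speed at r₁ (periapsis): v₁ₜ = √(GM(2/r₁ − 1/a_t)) = 31.9348 m/s
(a) ΔV₁ = v₁ₜ − v₁ = 6.51717 m/s ≈ 6.517 m/s
Circular speed at r₂: v₂ = √(GM/r₂) = 13.1335 m/s
Transfer speed at r₂ (apoapsis): v₂ₜ = √(GM(2/r₂ − 1/a_t)) = 8.52617 m/s
(b) ΔV₂ = v₂ − v₂ₜ = 4.60733 m/s ≈ 4.607 m/s
(c) ΔV_total = ΔV₁ + ΔV₂ = 11.1245 m/s ≈ 11.12 m/s

Final answer:
(a) ΔV₁ = 6.517 m/s
(b) ΔV₂ = 4.607 m/s
(c) ΔV_total = 11.12 m/s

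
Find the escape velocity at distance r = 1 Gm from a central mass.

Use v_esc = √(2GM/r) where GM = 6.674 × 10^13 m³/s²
r = 1 Gm = 1 × 10^9 m
GM = 6.674 × 10^13 m³/s²
2GM/r = 2 × (6.674 × 10^13) / (1 × 10^9) = 133480 m²/s²
v_esc = √(2GM/r) = 365.349 m/s ≈ 365.3 m/s

Final answer: 365.3 m/s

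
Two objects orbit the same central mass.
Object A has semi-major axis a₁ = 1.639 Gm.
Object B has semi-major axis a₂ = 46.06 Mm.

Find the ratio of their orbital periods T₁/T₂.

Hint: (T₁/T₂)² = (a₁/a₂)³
a₁ = 1.639 Gm = 1.639 × 10^9 m
a₂ = 46.06 Mm = 4.606 × 10^7 m
a₁/a₂ = 35.584
T₁/T₂ = (a₁/a₂)^(3/2) = (35.584)^1.5 = 212.267

Final answer: T₁/T₂ = 212.3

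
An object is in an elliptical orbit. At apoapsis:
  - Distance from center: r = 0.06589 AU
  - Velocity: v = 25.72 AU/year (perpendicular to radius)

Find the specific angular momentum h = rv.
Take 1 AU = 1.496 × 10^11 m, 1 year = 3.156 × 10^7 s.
r = 0.06589 AU = 9.85714 × 10^9 m
v = 25.72 AU/year = 121917 m/s
h = rv = 9.85714 × 10^9 × 121917 = 1.20176 × 10^15 m²/s ≈ 1.202 × 10^15 m²/s

Final answer: h = 1.202 × 10^15 m²/s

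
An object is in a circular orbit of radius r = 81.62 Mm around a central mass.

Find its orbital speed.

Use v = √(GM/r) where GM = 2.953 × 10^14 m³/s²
r = 81.62 Mm = 8.162 × 10^7 m
GM = 2.953 × 10^14 m³/s²
GM/r = (2.953 × 10^14) / (8.162 × 10^7) = 3.61799 × 10^6 m²/s²
v = √(GM/r) = 1902.1 m/s ≈ 1.902 km/s

Final answer: 1.902 km/s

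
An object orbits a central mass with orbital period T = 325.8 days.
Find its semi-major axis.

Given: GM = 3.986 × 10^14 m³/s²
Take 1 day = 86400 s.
T = 325.8 days = 2.81491 × 10^7 s
GM = 3.986 × 10^14 m³/s²
Kepler's third law: a³ = GM T² / (4π²)
T² = 7.92373 × 10^14 s²
a³ = (3.986 × 10^14) × (7.92373 × 10^14) / (4π²) = 8.00032 × 10^27 m³
a = (a³)^(1/3) = 2.00003 × 10^9 m ≈ 2 Gm

Final answer: 2 Gm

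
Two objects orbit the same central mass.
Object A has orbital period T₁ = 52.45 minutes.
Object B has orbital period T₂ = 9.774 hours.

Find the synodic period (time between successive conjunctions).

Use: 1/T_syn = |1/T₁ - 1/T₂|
T₁ = 52.45 minutes = 3147 s
T₂ = 9.774 hours = 35186.4 s
1/T₁ = 0.000317763 s⁻¹
1/T₂ = 2.84201 × 10^-5 s⁻¹
|1/T₁ − 1/T₂| = 0.000289343 s⁻¹
T_syn = 1 / |1/T₁ − 1/T₂| = 3456.11 s ≈ 57.6 minutes

Final answer: T_syn = 57.6 minutes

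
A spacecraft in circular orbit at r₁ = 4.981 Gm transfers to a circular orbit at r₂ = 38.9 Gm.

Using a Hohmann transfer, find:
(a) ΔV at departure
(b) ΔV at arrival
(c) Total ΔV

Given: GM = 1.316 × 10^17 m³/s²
r₁ = 4.981 Gm = 4.981 × 10^9 m
r₂ = 38.9 Gm = 3.89 × 10^10 m
GM = 1.316 × 10^17 m³/s²
Transfer ellipse: a_t = (r₁ + r₂)/2 = 2.19405 × 10^10 m
Circular speed at r₁: v₁ = √(GM/r₁) = 5140.08 m/s
Transfer speed at r₁ (periapsis): v₁ₜ = √(GM(2/r₁ − 1/a_t)) = 6844.18 m/s
(a) ΔV₁ = v₁ₜ − v₁ = 1704.1 m/s ≈ 1.704 km/s
Circular speed at r₂: v₂ = √(GM/r₂) = 1839.3 m/s
Transfer speed at r₂ (apoapsis): v₂ₜ = √(GM(2/r₂ − 1/a_t)) = 876.371 m/s
(b) ΔV₂ = v₂ − v₂ₜ = 962.931 m/s ≈ 962.9 m/s
(c) ΔV_total = ΔV₁ + ΔV₂ = 2667.03 m/s ≈ 2.667 km/s

Final answer:
(a) ΔV₁ = 1.704 km/s
(b) ΔV₂ = 962.9 m/s
(c) ΔV_total = 2.667 km/s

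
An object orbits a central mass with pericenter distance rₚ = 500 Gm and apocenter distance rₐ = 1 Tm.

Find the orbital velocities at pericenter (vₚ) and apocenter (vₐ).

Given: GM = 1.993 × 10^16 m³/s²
rₚ = 500 Gm = 5 × 10^11 m
rₐ = 1 Tm = 1 × 10^12 m
GM = 1.993 × 10^16 m³/s²
a = (rₚ + rₐ)/2 = 7.5 × 10^11 m
Vis-viva: v² = GM (2/r − 1/a)
vₚ² = 1.993 × 10^16 × (4 × 10^-12 − 1.33333 × 10^-12) = 53146.7 m²/s²
vₚ = 230.536 m/s ≈ 230.5 m/s
vₐ² = 1.993 × 10^16 × (2 × 10^-12 − 1.33333 × 10^-12) = 13286.7 m²/s²
vₐ = 115.268 m/s ≈ 115.3 m/s

Final answer: vₚ = 230.5 m/s, vₐ = 115.3 m/s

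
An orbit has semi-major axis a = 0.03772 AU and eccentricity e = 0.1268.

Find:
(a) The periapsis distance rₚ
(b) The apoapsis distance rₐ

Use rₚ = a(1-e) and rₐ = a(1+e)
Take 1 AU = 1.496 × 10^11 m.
a = 0.03772 AU = 5.64291 × 10^9 m
e = 0.1268:  1 − e = 0.8732,  1 + e = 1.1268
(a) rₚ = a(1 − e) = 5.64291 × 10^9 m × 0.8732 = 4.92739 × 10^9 m ≈ 0.03294 AU
(b) rₐ = a(1 + e) = 5.64291 × 10^9 m × 1.1268 = 6.35843 × 10^9 m ≈ 0.0425 AU

Final answer:
(a) rₚ = 0.03294 AU
(b) rₐ = 0.0425 AU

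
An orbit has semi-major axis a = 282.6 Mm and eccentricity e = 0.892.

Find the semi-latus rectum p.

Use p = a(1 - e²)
a = 282.6 Mm = 2.826 × 10^8 m
e = 0.892,  e² = 0.795664,  1 − e² = 0.204336
p = a(1 − e²) = 2.826 × 10^8 m × 0.204336 = 5.77454 × 10^7 m ≈ 57.75 Mm

Final answer: p = 57.75 Mm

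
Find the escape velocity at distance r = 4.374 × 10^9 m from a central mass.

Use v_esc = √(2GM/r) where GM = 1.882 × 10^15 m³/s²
r = 4.374 × 10^9 m
GM = 1.882 × 10^15 m³/s²
2GM/r = 2 × (1.882 × 10^15) / (4.374 × 10^9) = 860540 m²/s²
v_esc = √(2GM/r) = 927.653 m/s ≈ 927.7 m/s

Final answer: 927.7 m/s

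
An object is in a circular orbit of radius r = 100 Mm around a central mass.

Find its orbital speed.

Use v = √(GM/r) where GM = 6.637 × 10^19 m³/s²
r = 100 Mm = 1 × 10^8 m
GM = 6.637 × 10^19 m³/s²
GM/r = (6.637 × 10^19) / (1 × 10^8) = 6.637 × 10^11 m²/s²
v = √(GM/r) = 814678 m/s ≈ 814.7 km/s

Final answer: 814.7 km/s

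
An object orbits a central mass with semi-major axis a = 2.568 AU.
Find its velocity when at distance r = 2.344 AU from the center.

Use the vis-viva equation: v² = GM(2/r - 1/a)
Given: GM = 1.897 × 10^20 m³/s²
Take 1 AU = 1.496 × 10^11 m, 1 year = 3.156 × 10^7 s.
a = 2.568 AU = 3.84173 × 10^11 m
r = 2.344 AU = 3.50662 × 10^11 m
GM = 1.897 × 10^20 m³/s²
2/r − 1/a = 5.70349 × 10^-12 − 2.603 × 10^-12 = 3.1005 × 10^-12 m⁻¹
v² = GM (2/r − 1/a) = 5.88164 × 10^8 m²/s²
v = 24252.1 m/s ≈ 5.116 AU/year

Final answer: 5.116 AU/year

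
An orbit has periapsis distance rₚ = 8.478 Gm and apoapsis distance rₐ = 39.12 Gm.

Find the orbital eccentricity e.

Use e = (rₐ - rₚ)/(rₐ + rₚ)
rₚ = 8.478 Gm = 8.478 × 10^9 m
rₐ = 39.12 Gm = 3.912 × 10^10 m
rₐ − rₚ = 3.0642 × 10^10 m
rₐ + rₚ = 4.7598 × 10^10 m
e = (rₐ − rₚ)/(rₐ + rₚ) = 0.643767

Final answer: e = 0.6438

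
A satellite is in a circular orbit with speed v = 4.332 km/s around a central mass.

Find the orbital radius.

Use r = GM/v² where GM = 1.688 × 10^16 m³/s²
v = 4.332 km/s = 4332 m/s
GM = 1.688 × 10^16 m³/s²
v² = 1.87662 × 10^7 m²/s²
r = GM/v² = (1.688 × 10^16) / (1.87662 × 10^7) = 8.99488 × 10^8 m ≈ 8.995 × 10^8 m

Final answer: 8.995 × 10^8 m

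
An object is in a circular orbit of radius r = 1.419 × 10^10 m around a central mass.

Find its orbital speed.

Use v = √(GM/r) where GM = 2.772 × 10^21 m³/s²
r = 1.419 × 10^10 m
GM = 2.772 × 10^21 m³/s²
GM/r = (2.772 × 10^21) / (1.419 × 10^10) = 1.95349 × 10^11 m²/s²
v = √(GM/r) = 441983 m/s ≈ 442 km/s

Final answer: 442 km/s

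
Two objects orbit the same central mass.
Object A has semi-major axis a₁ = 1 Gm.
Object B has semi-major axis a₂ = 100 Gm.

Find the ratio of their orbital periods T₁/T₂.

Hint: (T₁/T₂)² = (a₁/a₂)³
a₁ = 1 Gm = 1 × 10^9 m
a₂ = 100 Gm = 1 × 10^11 m
a₁/a₂ = 0.01
T₁/T₂ = (a₁/a₂)^(3/2) = (0.01)^1.5 = 0.001

Final answer: T₁/T₂ = 0.001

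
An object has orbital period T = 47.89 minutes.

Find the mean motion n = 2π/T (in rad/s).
T = 47.89 minutes = 2873.4 s
n = 2π / 2873.4 s = 0.00218667 rad/s ≈ 0.002187 rad/s

Final answer: n = 0.002187 rad/s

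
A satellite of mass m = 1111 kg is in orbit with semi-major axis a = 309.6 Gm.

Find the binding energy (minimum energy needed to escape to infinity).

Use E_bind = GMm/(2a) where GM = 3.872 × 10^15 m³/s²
a = 309.6 Gm = 3.096 × 10^11 m
GM = 3.872 × 10^15 m³/s²
m = 1111 kg
GMm = 3.872 × 10^15 × 1111 = 4.30179 × 10^18 m³·kg/s²
2a = 6.192 × 10^11 m
E_bind = GMm/(2a) = 6.94734 × 10^6 J ≈ 6.947 MJ

Final answer: 6.947 MJ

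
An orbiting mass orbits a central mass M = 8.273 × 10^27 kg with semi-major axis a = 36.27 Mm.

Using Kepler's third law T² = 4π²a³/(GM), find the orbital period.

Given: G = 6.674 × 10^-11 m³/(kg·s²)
M = 8.273 × 10^27 kg
GM = G × M = 6.674 × 10^-11 × 8.273 × 10^27 = 5.5214 × 10^17 m³/s²
a = 36.27 Mm = 3.627 × 10^7 m
a³ = 4.77137 × 10^22 m³
T = 2π √(a³/GM) = 2π √((4.77137 × 10^22) / (5.5214 × 10^17)) = 2π × 293.966 s
T = 1847.04 s ≈ 30.78 minutes

Final answer: 30.78 minutes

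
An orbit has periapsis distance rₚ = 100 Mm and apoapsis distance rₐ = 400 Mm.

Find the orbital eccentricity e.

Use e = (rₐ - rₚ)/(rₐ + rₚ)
rₚ = 100 Mm = 1 × 10^8 m
rₐ = 400 Mm = 4 × 10^8 m
rₐ − rₚ = 3 × 10^8 m
rₐ + rₚ = 5 × 10^8 m
e = (rₐ − rₚ)/(rₐ + rₚ) = 0.6

Final answer: e = 0.6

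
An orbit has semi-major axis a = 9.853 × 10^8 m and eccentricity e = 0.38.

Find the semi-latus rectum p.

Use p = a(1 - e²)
a = 9.853 × 10^8 m
e = 0.38,  e² = 0.1444,  1 − e² = 0.8556
p = a(1 − e²) = 9.853 × 10^8 m × 0.8556 = 8.43023 × 10^8 m ≈ 8.43 × 10^8 m

Final answer: p = 8.43 × 10^8 m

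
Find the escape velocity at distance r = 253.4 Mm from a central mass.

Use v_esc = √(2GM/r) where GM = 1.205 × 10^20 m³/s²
r = 253.4 Mm = 2.534 × 10^8 m
GM = 1.205 × 10^20 m³/s²
2GM/r = 2 × (1.205 × 10^20) / (2.534 × 10^8) = 9.51066 × 10^11 m²/s²
v_esc = √(2GM/r) = 975226 m/s ≈ 975.2 km/s

Final answer: 975.2 km/s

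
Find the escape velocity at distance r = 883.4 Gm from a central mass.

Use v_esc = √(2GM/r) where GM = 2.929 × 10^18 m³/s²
r = 883.4 Gm = 8.834 × 10^11 m
GM = 2.929 × 10^18 m³/s²
2GM/r = 2 × (2.929 × 10^18) / (8.834 × 10^11) = 6.6312 × 10^6 m²/s²
v_esc = √(2GM/r) = 2575.11 m/s ≈ 2.575 km/s

Final answer: 2.575 km/s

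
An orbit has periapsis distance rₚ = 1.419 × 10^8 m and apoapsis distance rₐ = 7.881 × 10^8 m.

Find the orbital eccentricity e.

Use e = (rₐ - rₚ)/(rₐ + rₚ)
rₚ = 1.419 × 10^8 m
rₐ = 7.881 × 10^8 m
rₐ − rₚ = 6.462 × 10^8 m
rₐ + rₚ = 9.3 × 10^8 m
e = (rₐ − rₚ)/(rₐ + rₚ) = 0.694839

Final answer: e = 0.6948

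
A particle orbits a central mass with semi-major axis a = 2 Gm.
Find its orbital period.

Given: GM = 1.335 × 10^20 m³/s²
a = 2 Gm = 2 × 10^9 m
GM = 1.335 × 10^20 m³/s²
a³ = 8 × 10^27 m³
T = 2π √(a³/GM) = 2π √((8 × 10^27) / (1.335 × 10^20)) = 2π × 7741.13 s
T = 48639 s ≈ 13.51 hours

Final answer: 13.51 hours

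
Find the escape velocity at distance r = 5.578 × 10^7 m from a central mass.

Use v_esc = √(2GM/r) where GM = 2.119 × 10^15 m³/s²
r = 5.578 × 10^7 m
GM = 2.119 × 10^15 m³/s²
2GM/r = 2 × (2.119 × 10^15) / (5.578 × 10^7) = 7.59771 × 10^7 m²/s²
v_esc = √(2GM/r) = 8716.48 m/s ≈ 8.716 km/s

Final answer: 8.716 km/s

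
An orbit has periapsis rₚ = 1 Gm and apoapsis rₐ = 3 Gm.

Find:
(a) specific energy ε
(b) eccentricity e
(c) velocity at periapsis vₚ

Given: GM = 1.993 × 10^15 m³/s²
rₚ = 1 Gm = 1 × 10^9 m
rₐ = 3 Gm = 3 × 10^9 m
GM = 1.993 × 10^15 m³/s²
a = (rₚ + rₐ)/2 = 2 × 10^9 m
e = (rₐ − rₚ)/(rₐ + rₚ) = (2 × 10^9) / (4 × 10^9) = 0.5
(a) 2a = 4 × 10^9 m;  ε = −GM/(2a) = -498250 J/kg ≈ -498.2 kJ/kg
(b) e = 0.5 ≈ 0.5
(c) vₚ² = GM (2/rₚ − 1/a) = 1.993 × 10^15 × (2 × 10^-9 − 5 × 10^-10) = 2.9895 × 10^6 m²/s²;  vₚ = 1729.02 m/s ≈ 1.729 km/s

Final answer:
(a) specific energy ε = -498.2 kJ/kg
(b) eccentricity e = 0.5
(c) velocity at periapsis vₚ = 1.729 km/s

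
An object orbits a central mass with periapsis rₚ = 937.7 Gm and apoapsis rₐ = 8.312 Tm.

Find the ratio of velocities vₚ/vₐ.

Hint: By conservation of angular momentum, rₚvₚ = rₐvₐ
rₚ = 937.7 Gm = 9.377 × 10^11 m
rₐ = 8.312 Tm = 8.312 × 10^12 m
rₚvₚ = rₐvₐ  ⇒  vₚ/vₐ = rₐ/rₚ
vₚ/vₐ = (8.312 × 10^12) / (9.377 × 10^11) = 8.86424

Final answer: vₚ/vₐ = 8.864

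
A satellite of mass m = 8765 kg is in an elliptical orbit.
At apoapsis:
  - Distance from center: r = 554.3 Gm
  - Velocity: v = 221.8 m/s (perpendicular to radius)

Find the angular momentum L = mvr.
r = 554.3 Gm = 5.543 × 10^11 m
v = 221.8 m/s
vr = 221.8 × 5.543 × 10^11 = 1.22944 × 10^14 m²/s
L = m × vr = 8765 × 1.22944 × 10^14 = 1.0776 × 10^18 kg·m²/s ≈ 1.078 × 10^18 kg·m²/s

Final answer: L = 1.078 × 10^18 kg·m²/s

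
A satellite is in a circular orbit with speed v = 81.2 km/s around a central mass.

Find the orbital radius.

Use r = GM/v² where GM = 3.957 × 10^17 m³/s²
v = 81.2 km/s = 81200 m/s
GM = 3.957 × 10^17 m³/s²
v² = 6.59344 × 10^9 m²/s²
r = GM/v² = (3.957 × 10^17) / (6.59344 × 10^9) = 6.00142 × 10^7 m ≈ 60.01 Mm

Final answer: 60.01 Mm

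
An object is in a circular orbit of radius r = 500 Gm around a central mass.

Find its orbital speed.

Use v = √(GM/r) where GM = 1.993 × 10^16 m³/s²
r = 500 Gm = 5 × 10^11 m
GM = 1.993 × 10^16 m³/s²
GM/r = (1.993 × 10^16) / (5 × 10^11) = 39860 m²/s²
v = √(GM/r) = 199.65 m/s ≈ 199.6 m/s

Final answer: 199.6 m/s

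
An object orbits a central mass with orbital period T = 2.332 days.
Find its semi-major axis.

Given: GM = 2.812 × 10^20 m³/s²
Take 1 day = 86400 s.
T = 2.332 days = 201485 s
GM = 2.812 × 10^20 m³/s²
Kepler's third law: a³ = GM T² / (4π²)
T² = 4.05961 × 10^10 s²
a³ = (2.812 × 10^20) × (4.05961 × 10^10) / (4π²) = 2.89161 × 10^29 m³
a = (a³)^(1/3) = 6.61272 × 10^9 m ≈ 6.613 × 10^9 m

Final answer: 6.613 × 10^9 m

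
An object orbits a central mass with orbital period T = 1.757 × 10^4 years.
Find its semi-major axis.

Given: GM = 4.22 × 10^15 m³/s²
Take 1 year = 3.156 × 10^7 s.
T = 1.757 × 10^4 years = 5.54509 × 10^11 s
GM = 4.22 × 10^15 m³/s²
Kepler's third law: a³ = GM T² / (4π²)
T² = 3.0748 × 10^23 s²
a³ = (4.22 × 10^15) × (3.0748 × 10^23) / (4π²) = 3.28678 × 10^37 m³
a = (a³)^(1/3) = 3.20324 × 10^12 m ≈ 3.203 Tm

Final answer: 3.203 Tm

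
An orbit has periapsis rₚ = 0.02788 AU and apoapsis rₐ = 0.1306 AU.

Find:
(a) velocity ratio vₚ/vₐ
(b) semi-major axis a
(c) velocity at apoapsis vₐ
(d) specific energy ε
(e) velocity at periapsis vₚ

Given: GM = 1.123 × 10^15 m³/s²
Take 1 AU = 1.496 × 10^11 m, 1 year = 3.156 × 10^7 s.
rₚ = 0.02788 AU = 4.17085 × 10^9 m
rₐ = 0.1306 AU = 1.95378 × 10^10 m
GM = 1.123 × 10^15 m³/s²
a = (rₚ + rₐ)/2 = 1.18543 × 10^10 m
e = (rₐ − rₚ)/(rₐ + rₚ) = (1.53669 × 10^10) / (2.37086 × 10^10) = 0.648157
(a) vₚ/vₐ = rₐ/rₚ (angular momentum) = (1.95378 × 10^10) / (4.17085 × 10^9) = 4.68436 ≈ 4.684
(b) a = 1.18543 × 10^10 m ≈ 0.07924 AU
(c) vₐ² = GM (2/rₐ − 1/a) = 1.123 × 10^15 × (1.02366 × 10^-10 − 8.43575 × 10^-11) = 20223.4 m²/s²;  vₐ = 142.209 m/s ≈ 142.2 m/s
(d) 2a = 2.37086 × 10^10 m;  ε = −GM/(2a) = -47366.8 J/kg ≈ -47.37 kJ/kg
(e) vₚ² = GM (2/rₚ − 1/a) = 1.123 × 10^15 × (4.79519 × 10^-10 − 8.43575 × 10^-11) = 443766 m²/s²;  vₚ = 666.158 m/s ≈ 0.1405 AU/year

Final answer:
(a) velocity ratio vₚ/vₐ = 4.684
(b) semi-major axis a = 0.07924 AU
(c) velocity at apoapsis vₐ = 142.2 m/s
(d) specific energy ε = -47.37 kJ/kg
(e) velocity at periapsis vₚ = 0.1405 AU/year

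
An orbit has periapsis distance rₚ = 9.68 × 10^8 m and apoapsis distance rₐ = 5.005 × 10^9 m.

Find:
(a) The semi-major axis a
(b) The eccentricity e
rₚ = 9.68 × 10^8 m
rₐ = 5.005 × 10^9 m
(a) a = (rₚ + rₐ)/2 = 2.9865 × 10^9 m ≈ 2.986 × 10^9 m
(b) e = (rₐ − rₚ)/(rₐ + rₚ) = (4.037 × 10^9) / (5.973 × 10^9) = 0.675875

Final answer:
(a) a = 2.986 × 10^9 m
(b) e = 0.6759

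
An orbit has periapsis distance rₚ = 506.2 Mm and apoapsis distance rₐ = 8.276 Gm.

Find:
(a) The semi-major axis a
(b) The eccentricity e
rₚ = 506.2 Mm = 5.062 × 10^8 m
rₐ = 8.276 Gm = 8.276 × 10^9 m
(a) a = (rₚ + rₐ)/2 = 4.3911 × 10^9 m ≈ 4.391 Gm
(b) e = (rₐ − rₚ)/(rₐ + rₚ) = (7.7698 × 10^9) / (8.7822 × 10^9) = 0.884721

Final answer:
(a) a = 4.391 Gm
(b) e = 0.8847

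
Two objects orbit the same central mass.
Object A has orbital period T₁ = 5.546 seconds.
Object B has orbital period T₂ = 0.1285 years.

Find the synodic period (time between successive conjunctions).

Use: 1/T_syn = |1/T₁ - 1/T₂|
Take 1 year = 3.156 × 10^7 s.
T₁ = 5.546 seconds
T₂ = 0.1285 years = 4.05546 × 10^6 s
1/T₁ = 0.18031 s⁻¹
1/T₂ = 2.46581 × 10^-7 s⁻¹
|1/T₁ − 1/T₂| = 0.18031 s⁻¹
T_syn = 1 / |1/T₁ − 1/T₂| = 5.54601 s ≈ 5.546 seconds

Final answer: T_syn = 5.546 seconds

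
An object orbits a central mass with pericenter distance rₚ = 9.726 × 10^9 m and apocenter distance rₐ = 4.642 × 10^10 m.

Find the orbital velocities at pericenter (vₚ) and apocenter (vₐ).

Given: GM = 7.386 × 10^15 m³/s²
rₚ = 9.726 × 10^9 m
rₐ = 4.642 × 10^10 m
GM = 7.386 × 10^15 m³/s²
a = (rₚ + rₐ)/2 = 2.8073 × 10^10 m
Vis-viva: v² = GM (2/r − 1/a)
vₚ² = 7.386 × 10^15 × (2.05634 × 10^-10 − 3.56214 × 10^-11) = 1.25572 × 10^6 m²/s²
vₚ = 1120.59 m/s ≈ 1.121 km/s
vₐ² = 7.386 × 10^15 × (4.30849 × 10^-11 − 3.56214 × 10^-11) = 55125.1 m²/s²
vₐ = 234.787 m/s ≈ 234.8 m/s

Final answer: vₚ = 1.121 km/s, vₐ = 234.8 m/s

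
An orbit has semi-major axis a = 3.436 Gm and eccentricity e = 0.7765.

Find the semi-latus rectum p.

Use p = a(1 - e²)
a = 3.436 Gm = 3.436 × 10^9 m
e = 0.7765,  e² = 0.602952,  1 − e² = 0.397048
p = a(1 − e²) = 3.436 × 10^9 m × 0.397048 = 1.36426 × 10^9 m ≈ 1.364 Gm

Final answer: p = 1.364 Gm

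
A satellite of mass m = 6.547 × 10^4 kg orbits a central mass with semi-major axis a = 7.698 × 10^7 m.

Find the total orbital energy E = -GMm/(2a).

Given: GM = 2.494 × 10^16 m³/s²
a = 7.698 × 10^7 m
GM = 2.494 × 10^16 m³/s²
2a = 1.5396 × 10^8 m
GMm = 2.494 × 10^16 × 65470 = 1.63282 × 10^21 m³·kg/s²
E = −GMm/(2a) = -1.06055 × 10^13 J ≈ -10.61 TJ

Final answer: -10.61 TJ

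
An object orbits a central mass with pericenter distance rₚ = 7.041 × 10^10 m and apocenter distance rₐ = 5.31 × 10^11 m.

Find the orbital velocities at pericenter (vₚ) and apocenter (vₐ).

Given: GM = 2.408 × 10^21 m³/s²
rₚ = 7.041 × 10^10 m
rₐ = 5.31 × 10^11 m
GM = 2.408 × 10^21 m³/s²
a = (rₚ + rₐ)/2 = 3.00705 × 10^11 m
Vis-viva: v² = GM (2/r − 1/a)
vₚ² = 2.408 × 10^21 × (2.84051 × 10^-11 − 3.32552 × 10^-12) = 6.03915 × 10^10 m²/s²
vₚ = 245747 m/s ≈ 245.7 km/s
vₐ² = 2.408 × 10^21 × (3.76648 × 10^-12 − 3.32552 × 10^-12) = 1.06183 × 10^9 m²/s²
vₐ = 32585.8 m/s ≈ 32.59 km/s

Final answer: vₚ = 245.7 km/s, vₐ = 32.59 km/s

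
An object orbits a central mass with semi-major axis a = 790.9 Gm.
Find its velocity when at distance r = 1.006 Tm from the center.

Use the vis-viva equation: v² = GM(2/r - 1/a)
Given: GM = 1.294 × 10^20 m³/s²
a = 790.9 Gm = 7.909 × 10^11 m
r = 1.006 Tm = 1.006 × 10^12 m
GM = 1.294 × 10^20 m³/s²
2/r − 1/a = 1.98807 × 10^-12 − 1.26438 × 10^-12 = 7.23689 × 10^-13 m⁻¹
v² = GM (2/r − 1/a) = 9.36454 × 10^7 m²/s²
v = 9677.05 m/s ≈ 9.677 km/s

Final answer: 9.677 km/s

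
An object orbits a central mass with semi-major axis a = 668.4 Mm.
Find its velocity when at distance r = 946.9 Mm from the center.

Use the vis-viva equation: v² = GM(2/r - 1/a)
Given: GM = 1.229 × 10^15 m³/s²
a = 668.4 Mm = 6.684 × 10^8 m
r = 946.9 Mm = 9.469 × 10^8 m
GM = 1.229 × 10^15 m³/s²
2/r − 1/a = 2.11216 × 10^-9 − 1.49611 × 10^-9 = 6.16045 × 10^-10 m⁻¹
v² = GM (2/r − 1/a) = 757120 m²/s²
v = 870.126 m/s ≈ 870.1 m/s

Final answer: 870.1 m/s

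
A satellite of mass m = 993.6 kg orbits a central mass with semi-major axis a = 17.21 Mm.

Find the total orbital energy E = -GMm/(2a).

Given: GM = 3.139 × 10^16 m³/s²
a = 17.21 Mm = 1.721 × 10^7 m
GM = 3.139 × 10^16 m³/s²
2a = 3.442 × 10^7 m
GMm = 3.139 × 10^16 × 993.6 = 3.11891 × 10^19 m³·kg/s²
E = −GMm/(2a) = -9.06133 × 10^11 J ≈ -906.1 GJ

Final answer: -906.1 GJ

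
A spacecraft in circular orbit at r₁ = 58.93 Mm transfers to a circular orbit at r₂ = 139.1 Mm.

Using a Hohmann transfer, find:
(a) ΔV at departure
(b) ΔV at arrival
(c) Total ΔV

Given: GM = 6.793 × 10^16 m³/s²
r₁ = 58.93 Mm = 5.893 × 10^7 m
r₂ = 139.1 Mm = 1.391 × 10^8 m
GM = 6.793 × 10^16 m³/s²
Transfer ellipse: a_t = (r₁ + r₂)/2 = 9.9015 × 10^7 m
Circular speed at r₁: v₁ = √(GM/r₁) = 33951.8 m/s
Transfer speed at r₁ (periapsis): v₁ₜ = √(GM(2/r₁ − 1/a_t)) = 40241.6 m/s
(a) ΔV₁ = v₁ₜ − v₁ = 6289.86 m/s ≈ 6.29 km/s
Circular speed at r₂: v₂ = √(GM/r₂) = 22098.7 m/s
Transfer speed at r₂ (apoapsis): v₂ₜ = √(GM(2/r₂ − 1/a_t)) = 17048.5 m/s
(b) ΔV₂ = v₂ − v₂ₜ = 5050.27 m/s ≈ 5.05 km/s
(c) ΔV_total = ΔV₁ + ΔV₂ = 11340.1 m/s ≈ 11.34 km/s

Final answer:
(a) ΔV₁ = 6.29 km/s
(b) ΔV₂ = 5.05 km/s
(c) ΔV_total = 11.34 km/s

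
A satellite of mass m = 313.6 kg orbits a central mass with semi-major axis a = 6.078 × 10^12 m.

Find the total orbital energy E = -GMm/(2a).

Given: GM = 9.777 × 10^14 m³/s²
a = 6.078 × 10^12 m
GM = 9.777 × 10^14 m³/s²
2a = 1.2156 × 10^13 m
GMm = 9.777 × 10^14 × 313.6 = 3.06607 × 10^17 m³·kg/s²
E = −GMm/(2a) = -25222.7 J ≈ -25.22 kJ

Final answer: -25.22 kJ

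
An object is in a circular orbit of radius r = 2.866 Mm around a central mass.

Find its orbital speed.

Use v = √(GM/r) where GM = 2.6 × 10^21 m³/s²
r = 2.866 Mm = 2.866 × 10^6 m
GM = 2.6 × 10^21 m³/s²
GM/r = (2.6 × 10^21) / (2.866 × 10^6) = 9.07188 × 10^14 m²/s²
v = √(GM/r) = 3.01196 × 10^7 m/s ≈ 3.012 × 10^4 km/s

Final answer: 3.012 × 10^4 km/s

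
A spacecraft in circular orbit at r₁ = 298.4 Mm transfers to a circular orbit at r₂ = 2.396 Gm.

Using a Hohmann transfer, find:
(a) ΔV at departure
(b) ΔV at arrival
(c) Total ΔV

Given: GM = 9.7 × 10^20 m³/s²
r₁ = 298.4 Mm = 2.984 × 10^8 m
r₂ = 2.396 Gm = 2.396 × 10^9 m
GM = 9.7 × 10^20 m³/s²
Transfer ellipse: a_t = (r₁ + r₂)/2 = 1.3472 × 10^9 m
Circular speed at r₁: v₁ = √(GM/r₁) = 1.80296 × 10^6 m/s
Transfer speed at r₁ (periapsis): v₁ₜ = √(GM(2/r₁ − 1/a_t)) = 2.40444 × 10^6 m/s
(a) ΔV₁ = v₁ₜ − v₁ = 601478 m/s ≈ 601.5 km/s
Circular speed at r₂: v₂ = √(GM/r₂) = 636271 m/s
Transfer speed at r₂ (apoapsis): v₂ₜ = √(GM(2/r₂ − 1/a_t)) = 299451 m/s
(b) ΔV₂ = v₂ − v₂ₜ = 336820 m/s ≈ 336.8 km/s
(c) ΔV_total = ΔV₁ + ΔV₂ = 938298 m/s ≈ 938.3 km/s

Final answer:
(a) ΔV₁ = 601.5 km/s
(b) ΔV₂ = 336.8 km/s
(c) ΔV_total = 938.3 km/s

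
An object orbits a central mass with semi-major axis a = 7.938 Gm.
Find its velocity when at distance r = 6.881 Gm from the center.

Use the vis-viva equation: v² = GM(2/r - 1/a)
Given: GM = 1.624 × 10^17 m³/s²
a = 7.938 Gm = 7.938 × 10^9 m
r = 6.881 Gm = 6.881 × 10^9 m
GM = 1.624 × 10^17 m³/s²
2/r − 1/a = 2.90655 × 10^-10 − 1.25976 × 10^-10 = 1.64679 × 10^-10 m⁻¹
v² = GM (2/r − 1/a) = 2.67439 × 10^7 m²/s²
v = 5171.45 m/s ≈ 5.171 km/s

Final answer: 5.171 km/s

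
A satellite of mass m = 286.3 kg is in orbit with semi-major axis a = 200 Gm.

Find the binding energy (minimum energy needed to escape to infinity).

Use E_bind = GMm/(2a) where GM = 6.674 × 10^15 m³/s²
a = 200 Gm = 2 × 10^11 m
GM = 6.674 × 10^15 m³/s²
m = 286.3 kg
GMm = 6.674 × 10^15 × 286.3 = 1.91077 × 10^18 m³·kg/s²
2a = 4 × 10^11 m
E_bind = GMm/(2a) = 4.77692 × 10^6 J ≈ 4.777 MJ

Final answer: 4.777 MJ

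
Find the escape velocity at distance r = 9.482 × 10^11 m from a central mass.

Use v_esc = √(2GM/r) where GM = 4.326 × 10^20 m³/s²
r = 9.482 × 10^11 m
GM = 4.326 × 10^20 m³/s²
2GM/r = 2 × (4.326 × 10^20) / (9.482 × 10^11) = 9.12466 × 10^8 m²/s²
v_esc = √(2GM/r) = 30207 m/s ≈ 30.21 km/s

Final answer: 30.21 km/s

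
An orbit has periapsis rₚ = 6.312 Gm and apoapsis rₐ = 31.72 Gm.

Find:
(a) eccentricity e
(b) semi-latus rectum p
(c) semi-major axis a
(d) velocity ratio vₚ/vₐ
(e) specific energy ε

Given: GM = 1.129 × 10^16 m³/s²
rₚ = 6.312 Gm = 6.312 × 10^9 m
rₐ = 31.72 Gm = 3.172 × 10^10 m
GM = 1.129 × 10^16 m³/s²
a = (rₚ + rₐ)/2 = 1.9016 × 10^10 m
e = (rₐ − rₚ)/(rₐ + rₚ) = (2.5408 × 10^10) / (3.8032 × 10^10) = 0.668069
(a) e = 0.668069 ≈ 0.6681
(b) 1 − e² = 0.553684;  p = a(1 − e²) = 1.9016 × 10^10 × 0.553684 = 1.05289 × 10^10 m ≈ 10.53 Gm
(c) a = 1.9016 × 10^10 m ≈ 19.02 Gm
(d) vₚ/vₐ = rₐ/rₚ (angular momentum) = (3.172 × 10^10) / (6.312 × 10^9) = 5.02535 ≈ 5.025
(e) 2a = 3.8032 × 10^10 m;  ε = −GM/(2a) = -296855 J/kg ≈ -296.9 kJ/kg

Final answer:
(a) eccentricity e = 0.6681
(b) semi-latus rectum p = 10.53 Gm
(c) semi-major axis a = 19.02 Gm
(d) velocity ratio vₚ/vₐ = 5.025
(e) specific energy ε = -296.9 kJ/kg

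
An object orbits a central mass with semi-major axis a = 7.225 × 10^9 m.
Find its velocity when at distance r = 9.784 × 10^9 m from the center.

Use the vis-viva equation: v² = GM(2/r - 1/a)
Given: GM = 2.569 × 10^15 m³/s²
a = 7.225 × 10^9 m
r = 9.784 × 10^9 m
GM = 2.569 × 10^15 m³/s²
2/r − 1/a = 2.04415 × 10^-10 − 1.38408 × 10^-10 = 6.60071 × 10^-11 m⁻¹
v² = GM (2/r − 1/a) = 169572 m²/s²
v = 411.791 m/s ≈ 411.8 m/s

Final answer: 411.8 m/s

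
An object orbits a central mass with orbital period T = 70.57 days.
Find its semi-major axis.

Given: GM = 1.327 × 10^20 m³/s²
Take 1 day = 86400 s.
T = 70.57 days = 6.09725 × 10^6 s
GM = 1.327 × 10^20 m³/s²
Kepler's third law: a³ = GM T² / (4π²)
T² = 3.71764 × 10^13 s²
a³ = (1.327 × 10^20) × (3.71764 × 10^13) / (4π²) = 1.24962 × 10^32 m³
a = (a³)^(1/3) = 4.9995 × 10^10 m ≈ 49.99 Gm

Final answer: 49.99 Gm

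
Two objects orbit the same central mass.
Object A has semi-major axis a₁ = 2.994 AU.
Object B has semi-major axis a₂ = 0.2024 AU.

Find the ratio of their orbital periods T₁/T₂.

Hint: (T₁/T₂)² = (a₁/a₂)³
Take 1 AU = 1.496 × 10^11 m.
a₁ = 2.994 AU = 4.47902 × 10^11 m
a₂ = 0.2024 AU = 3.0279 × 10^10 m
a₁/a₂ = 14.7925
T₁/T₂ = (a₁/a₂)^(3/2) = (14.7925)^1.5 = 56.8934

Final answer: T₁/T₂ = 56.89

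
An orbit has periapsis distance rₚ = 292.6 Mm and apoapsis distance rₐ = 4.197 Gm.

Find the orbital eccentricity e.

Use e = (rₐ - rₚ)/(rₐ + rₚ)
rₚ = 292.6 Mm = 2.926 × 10^8 m
rₐ = 4.197 Gm = 4.197 × 10^9 m
rₐ − rₚ = 3.9044 × 10^9 m
rₐ + rₚ = 4.4896 × 10^9 m
e = (rₐ − rₚ)/(rₐ + rₚ) = 0.869654

Final answer: e = 0.8697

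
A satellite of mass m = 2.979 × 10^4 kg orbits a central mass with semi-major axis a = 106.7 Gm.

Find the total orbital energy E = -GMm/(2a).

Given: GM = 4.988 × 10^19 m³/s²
a = 106.7 Gm = 1.067 × 10^11 m
GM = 4.988 × 10^19 m³/s²
2a = 2.134 × 10^11 m
GMm = 4.988 × 10^19 × 29790 = 1.48593 × 10^24 m³·kg/s²
E = −GMm/(2a) = -6.9631 × 10^12 J ≈ -6.963 TJ

Final answer: -6.963 TJ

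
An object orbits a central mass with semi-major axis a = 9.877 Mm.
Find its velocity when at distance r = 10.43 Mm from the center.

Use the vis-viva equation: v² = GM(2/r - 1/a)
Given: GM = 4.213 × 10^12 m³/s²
a = 9.877 Mm = 9.877 × 10^6 m
r = 10.43 Mm = 1.043 × 10^7 m
GM = 4.213 × 10^12 m³/s²
2/r − 1/a = 1.91755 × 10^-7 − 1.01245 × 10^-7 = 9.05092 × 10^-8 m⁻¹
v² = GM (2/r − 1/a) = 381315 m²/s²
v = 617.507 m/s ≈ 617.5 m/s

Final answer: 617.5 m/s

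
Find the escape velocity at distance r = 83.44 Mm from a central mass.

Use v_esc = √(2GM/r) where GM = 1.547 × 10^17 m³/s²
r = 83.44 Mm = 8.344 × 10^7 m
GM = 1.547 × 10^17 m³/s²
2GM/r = 2 × (1.547 × 10^17) / (8.344 × 10^7) = 3.70805 × 10^9 m²/s²
v_esc = √(2GM/r) = 60893.8 m/s ≈ 60.89 km/s

Final answer: 60.89 km/s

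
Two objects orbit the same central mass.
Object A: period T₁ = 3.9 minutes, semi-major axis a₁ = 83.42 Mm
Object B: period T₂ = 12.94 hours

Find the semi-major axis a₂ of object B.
T₁ = 3.9 minutes = 234 s
T₂ = 12.94 hours = 46584 s
a₁ = 83.42 Mm = 8.342 × 10^7 m
Kepler's third law: (T₂/T₁)² = (a₂/a₁)³  ⇒  a₂ = a₁ (T₂/T₁)^(2/3)
T₂/T₁ = 199.077
(T₂/T₁)^(2/3) = 34.0942
a₂ = 8.342 × 10^7 m × 34.0942 = 2.84414 × 10^9 m ≈ 2.844 Gm

Final answer: a₂ = 2.844 Gm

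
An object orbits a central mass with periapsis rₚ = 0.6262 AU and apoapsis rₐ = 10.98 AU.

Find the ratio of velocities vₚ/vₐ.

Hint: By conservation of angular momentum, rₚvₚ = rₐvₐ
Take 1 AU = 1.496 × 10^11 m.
rₚ = 0.6262 AU = 9.36795 × 10^10 m
rₐ = 10.98 AU = 1.64261 × 10^12 m
rₚvₚ = rₐvₐ  ⇒  vₚ/vₐ = rₐ/rₚ
vₚ/vₐ = (1.64261 × 10^12) / (9.36795 × 10^10) = 17.5343

Final answer: vₚ/vₐ = 17.53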